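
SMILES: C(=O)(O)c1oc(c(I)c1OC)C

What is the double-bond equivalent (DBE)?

Molecular formula from the SMILES: C7H7IO4.
DoU = (2C + 2 + N − H − X)/2 = (2·7 + 2 + 0 − 7 − 1)/2 = 8/2 = 4.
(Structurally: 1 ring(s) + 3 π bond(s) = 4.)

4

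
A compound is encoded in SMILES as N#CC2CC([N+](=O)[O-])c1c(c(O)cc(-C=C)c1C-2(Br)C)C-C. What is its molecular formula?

Heavy atoms from the SMILES: 1 Br, 16 C, 2 N, 3 O.
Implicit hydrogens by atom environment:
  5 × C (aromatic): no H
  3 × C: 2 H each → 6
  3 × C: 1 H each → 3
  2 × C: 3 H each → 6
  2 × C: no H
  1 × Br: no H
  1 × C (aromatic): 1 H
  1 × N (charge +1): no H
  1 × N: no H
  1 × O: 1 H
  1 × O: no H
  1 × O (charge -1): no H
  Total hydrogens = 17.
Molecular formula: C16H17BrN2O3

C16H17BrN2O3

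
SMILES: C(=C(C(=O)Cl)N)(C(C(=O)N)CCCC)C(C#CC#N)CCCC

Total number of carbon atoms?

The symbol for carbon appears 17 times in the SMILES. (Cl is a single chlorine, not C + l.)

17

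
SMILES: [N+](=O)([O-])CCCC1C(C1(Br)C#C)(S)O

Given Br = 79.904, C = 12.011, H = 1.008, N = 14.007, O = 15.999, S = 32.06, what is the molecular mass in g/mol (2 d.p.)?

Molecular formula: C8H10BrNO3S.
M = 1×79.904 + 8×12.011 + 10×1.008 + 1×14.007 + 3×15.999 + 1×32.06 = 280.14 g/mol.

280.14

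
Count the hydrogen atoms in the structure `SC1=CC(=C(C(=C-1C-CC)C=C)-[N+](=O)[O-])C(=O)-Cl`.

Hydrogens are implicit in SMILES; fill each atom to its normal valence:
  5 × C (aromatic): no H
  3 × C: 2 H each → 6
  2 × O: no H
  1 × C: 3 H
  1 × C (aromatic): 1 H
  1 × C: 1 H
  1 × C: no H
  1 × Cl: no H
  1 × N (charge +1): no H
  1 × O (charge -1): no H
  1 × S: 1 H
  Total hydrogens = 12.

12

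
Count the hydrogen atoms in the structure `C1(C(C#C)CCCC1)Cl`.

11

Hydrogens are implicit in SMILES; fill each atom to its normal valence:
  4 × C: 2 H each → 8
  3 × C: 1 H each → 3
  1 × C: no H
  1 × Cl: no H
  Total hydrogens = 11.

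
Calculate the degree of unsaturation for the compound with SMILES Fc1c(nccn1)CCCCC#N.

Molecular formula from the SMILES: C9H10FN3.
DoU = (2C + 2 + N − H − X)/2 = (2·9 + 2 + 3 − 10 − 1)/2 = 12/2 = 6.
(Structurally: 1 ring(s) + 5 π bond(s) = 6.)

6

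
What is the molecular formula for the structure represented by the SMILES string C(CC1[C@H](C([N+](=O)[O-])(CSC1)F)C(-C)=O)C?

Heavy atoms from the SMILES: 10 C, 1 F, 1 N, 3 O, 1 S.
Implicit hydrogens by atom environment:
  4 × C: 2 H each → 8
  2 × C: 3 H each → 6
  2 × C: 1 H each → 2
  2 × C: no H
  2 × O: no H
  1 × F: no H
  1 × N (charge +1): no H
  1 × O (charge -1): no H
  1 × S: no H
  Total hydrogens = 16.
Molecular formula: C10H16FNO3S

C10H16FNO3S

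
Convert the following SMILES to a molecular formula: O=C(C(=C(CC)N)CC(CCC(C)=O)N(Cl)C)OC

C13H23ClN2O3

Heavy atoms from the SMILES: 13 C, 1 Cl, 2 N, 3 O.
Implicit hydrogens by atom environment:
  4 × C: 3 H each → 12
  4 × C: 2 H each → 8
  4 × C: no H
  3 × O: no H
  1 × C: 1 H
  1 × Cl: no H
  1 × N: 2 H
  1 × N: no H
  Total hydrogens = 23.
Molecular formula: C13H23ClN2O3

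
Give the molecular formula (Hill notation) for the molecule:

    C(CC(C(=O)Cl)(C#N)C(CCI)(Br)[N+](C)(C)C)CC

Heavy atoms from the SMILES: 1 Br, 13 C, 1 Cl, 1 I, 2 N, 1 O.
Implicit hydrogens by atom environment:
  5 × C: 2 H each → 10
  4 × C: 3 H each → 12
  4 × C: no H
  1 × Br: no H
  1 × Cl: no H
  1 × I: no H
  1 × N (charge +1): no H
  1 × N: no H
  1 × O: no H
  Total hydrogens = 22.
Net charge +1.
Molecular formula: C13H22BrClIN2O+

C13H22BrClIN2O+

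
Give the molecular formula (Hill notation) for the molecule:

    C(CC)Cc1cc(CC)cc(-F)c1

Heavy atoms from the SMILES: 12 C, 1 F.
Implicit hydrogens by atom environment:
  4 × C: 2 H each → 8
  3 × C (aromatic): 1 H each → 3
  3 × C (aromatic): no H
  2 × C: 3 H each → 6
  1 × F: no H
  Total hydrogens = 17.
Molecular formula: C12H17F

C12H17F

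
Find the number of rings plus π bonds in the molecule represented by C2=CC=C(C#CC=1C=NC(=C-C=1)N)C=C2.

Molecular formula from the SMILES: C13H10N2.
DoU = (2C + 2 + N − H − X)/2 = (2·13 + 2 + 2 − 10 − 0)/2 = 20/2 = 10.
(Structurally: 2 ring(s) + 8 π bond(s) = 10.)

10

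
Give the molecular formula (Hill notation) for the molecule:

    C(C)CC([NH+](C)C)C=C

Heavy atoms from the SMILES: 8 C, 1 N.
Implicit hydrogens by atom environment:
  3 × C: 3 H each → 9
  3 × C: 2 H each → 6
  2 × C: 1 H each → 2
  1 × N (charge +1): 1 H
  Total hydrogens = 18.
Net charge +1.
Molecular formula: C8H18N+

C8H18N+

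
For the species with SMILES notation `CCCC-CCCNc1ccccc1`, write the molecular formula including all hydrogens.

Heavy atoms from the SMILES: 13 C, 1 N.
Implicit hydrogens by atom environment:
  6 × C: 2 H each → 12
  5 × C (aromatic): 1 H each → 5
  1 × C: 3 H
  1 × C (aromatic): no H
  1 × N: 1 H
  Total hydrogens = 21.
Molecular formula: C13H21N

C13H21N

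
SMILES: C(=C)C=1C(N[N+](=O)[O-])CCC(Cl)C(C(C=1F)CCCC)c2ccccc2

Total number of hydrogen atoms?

26

Hydrogens are implicit in SMILES; fill each atom to its normal valence:
  6 × C: 2 H each → 12
  5 × C: 1 H each → 5
  5 × C (aromatic): 1 H each → 5
  2 × C: no H
  1 × C: 3 H
  1 × C (aromatic): no H
  1 × Cl: no H
  1 × F: no H
  1 × N: 1 H
  1 × N (charge +1): no H
  1 × O: no H
  1 × O (charge -1): no H
  Total hydrogens = 26.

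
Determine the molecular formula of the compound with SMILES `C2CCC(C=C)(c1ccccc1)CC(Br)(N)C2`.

Heavy atoms from the SMILES: 1 Br, 15 C, 1 N.
Implicit hydrogens by atom environment:
  6 × C: 2 H each → 12
  5 × C (aromatic): 1 H each → 5
  2 × C: no H
  1 × Br: no H
  1 × C: 1 H
  1 × C (aromatic): no H
  1 × N: 2 H
  Total hydrogens = 20.
Molecular formula: C15H20BrN

C15H20BrN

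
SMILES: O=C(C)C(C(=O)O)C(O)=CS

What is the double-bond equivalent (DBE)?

Molecular formula from the SMILES: C6H8O4S.
DoU = (2C + 2 + N − H − X)/2 = (2·6 + 2 + 0 − 8 − 0)/2 = 6/2 = 3.
(Structurally: 0 ring(s) + 3 π bond(s) = 3.)

3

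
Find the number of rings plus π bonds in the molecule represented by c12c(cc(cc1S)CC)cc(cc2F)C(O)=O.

8

Molecular formula from the SMILES: C13H11FO2S.
DoU = (2C + 2 + N − H − X)/2 = (2·13 + 2 + 0 − 11 − 1)/2 = 16/2 = 8.
(Structurally: 2 ring(s) + 6 π bond(s) = 8.)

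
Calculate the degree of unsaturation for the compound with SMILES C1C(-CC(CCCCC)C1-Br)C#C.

Molecular formula from the SMILES: C12H19Br.
DoU = (2C + 2 + N − H − X)/2 = (2·12 + 2 + 0 − 19 − 1)/2 = 6/2 = 3.
(Structurally: 1 ring(s) + 2 π bond(s) = 3.)

3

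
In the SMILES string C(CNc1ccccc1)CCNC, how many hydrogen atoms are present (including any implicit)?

Hydrogens are implicit in SMILES; fill each atom to its normal valence:
  5 × C (aromatic): 1 H each → 5
  4 × C: 2 H each → 8
  2 × N: 1 H each → 2
  1 × C: 3 H
  1 × C (aromatic): no H
  Total hydrogens = 18.

18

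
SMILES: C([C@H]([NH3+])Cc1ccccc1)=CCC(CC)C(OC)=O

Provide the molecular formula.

Heavy atoms from the SMILES: 16 C, 1 N, 2 O.
Implicit hydrogens by atom environment:
  5 × C (aromatic): 1 H each → 5
  4 × C: 1 H each → 4
  3 × C: 2 H each → 6
  2 × C: 3 H each → 6
  2 × O: no H
  1 × C: no H
  1 × C (aromatic): no H
  1 × N (charge +1): 3 H
  Total hydrogens = 24.
Net charge +1.
Molecular formula: C16H24NO2+

C16H24NO2+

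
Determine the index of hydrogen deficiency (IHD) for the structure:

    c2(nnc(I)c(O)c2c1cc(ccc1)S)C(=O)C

Molecular formula from the SMILES: C12H9IN2O2S.
DoU = (2C + 2 + N − H − X)/2 = (2·12 + 2 + 2 − 9 − 1)/2 = 18/2 = 9.
(Structurally: 2 ring(s) + 7 π bond(s) = 9.)

9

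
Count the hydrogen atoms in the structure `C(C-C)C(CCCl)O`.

13

Hydrogens are implicit in SMILES; fill each atom to its normal valence:
  4 × C: 2 H each → 8
  1 × C: 3 H
  1 × C: 1 H
  1 × Cl: no H
  1 × O: 1 H
  Total hydrogens = 13.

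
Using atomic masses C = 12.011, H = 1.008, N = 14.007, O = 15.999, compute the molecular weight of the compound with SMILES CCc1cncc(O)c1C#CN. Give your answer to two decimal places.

162.19

Molecular formula: C9H10N2O.
M = 9×12.011 + 10×1.008 + 2×14.007 + 1×15.999 = 162.19 g/mol.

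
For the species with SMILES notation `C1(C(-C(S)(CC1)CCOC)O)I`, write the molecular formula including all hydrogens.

C8H15IO2S

Heavy atoms from the SMILES: 8 C, 1 I, 2 O, 1 S.
Implicit hydrogens by atom environment:
  4 × C: 2 H each → 8
  2 × C: 1 H each → 2
  1 × C: 3 H
  1 × C: no H
  1 × I: no H
  1 × O: 1 H
  1 × O: no H
  1 × S: 1 H
  Total hydrogens = 15.
Molecular formula: C8H15IO2S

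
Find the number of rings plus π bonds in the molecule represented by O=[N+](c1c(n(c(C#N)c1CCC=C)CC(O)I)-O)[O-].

7

Molecular formula from the SMILES: C11H12IN3O4.
DoU = (2C + 2 + N − H − X)/2 = (2·11 + 2 + 3 − 12 − 1)/2 = 14/2 = 7.
(Structurally: 1 ring(s) + 6 π bond(s) = 7.)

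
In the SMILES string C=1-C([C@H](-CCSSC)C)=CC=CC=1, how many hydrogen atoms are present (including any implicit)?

Hydrogens are implicit in SMILES; fill each atom to its normal valence:
  5 × C (aromatic): 1 H each → 5
  2 × C: 3 H each → 6
  2 × C: 2 H each → 4
  2 × S: no H
  1 × C: 1 H
  1 × C (aromatic): no H
  Total hydrogens = 16.

16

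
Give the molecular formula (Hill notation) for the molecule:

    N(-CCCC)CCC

Heavy atoms from the SMILES: 7 C, 1 N.
Implicit hydrogens by atom environment:
  5 × C: 2 H each → 10
  2 × C: 3 H each → 6
  1 × N: 1 H
  Total hydrogens = 17.
Molecular formula: C7H17N

C7H17N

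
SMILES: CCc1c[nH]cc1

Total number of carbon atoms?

6

The symbol for carbon appears 6 times in the SMILES. Lowercase c denotes aromatic carbon and counts toward C.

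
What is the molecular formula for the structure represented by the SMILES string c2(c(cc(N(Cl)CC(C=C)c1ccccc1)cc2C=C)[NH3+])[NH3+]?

Heavy atoms from the SMILES: 18 C, 1 Cl, 3 N.
Implicit hydrogens by atom environment:
  7 × C (aromatic): 1 H each → 7
  5 × C (aromatic): no H
  3 × C: 2 H each → 6
  3 × C: 1 H each → 3
  2 × N (charge +1): 3 H each → 6
  1 × Cl: no H
  1 × N: no H
  Total hydrogens = 22.
Net charge +2.
Molecular formula: [C18H22ClN3]2+

[C18H22ClN3]2+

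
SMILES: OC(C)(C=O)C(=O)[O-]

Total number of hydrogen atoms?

Hydrogens are implicit in SMILES; fill each atom to its normal valence:
  2 × C: no H
  2 × O: no H
  1 × C: 3 H
  1 × C: 1 H
  1 × O: 1 H
  1 × O (charge -1): no H
  Total hydrogens = 5.

5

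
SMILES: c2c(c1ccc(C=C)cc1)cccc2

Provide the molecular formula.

C14H12

Heavy atoms from the SMILES: 14 C.
Implicit hydrogens by atom environment:
  9 × C (aromatic): 1 H each → 9
  3 × C (aromatic): no H
  1 × C: 2 H
  1 × C: 1 H
  Total hydrogens = 12.
Molecular formula: C14H12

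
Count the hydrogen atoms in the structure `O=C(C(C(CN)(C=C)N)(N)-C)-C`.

17

Hydrogens are implicit in SMILES; fill each atom to its normal valence:
  3 × C: no H
  3 × N: 2 H each → 6
  2 × C: 3 H each → 6
  2 × C: 2 H each → 4
  1 × C: 1 H
  1 × O: no H
  Total hydrogens = 17.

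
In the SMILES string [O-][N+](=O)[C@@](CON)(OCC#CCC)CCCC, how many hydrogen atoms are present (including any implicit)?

20

Hydrogens are implicit in SMILES; fill each atom to its normal valence:
  6 × C: 2 H each → 12
  3 × C: no H
  3 × O: no H
  2 × C: 3 H each → 6
  1 × N: 2 H
  1 × N (charge +1): no H
  1 × O (charge -1): no H
  Total hydrogens = 20.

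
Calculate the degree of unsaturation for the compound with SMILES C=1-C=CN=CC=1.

4

Molecular formula from the SMILES: C5H5N.
DoU = (2C + 2 + N − H − X)/2 = (2·5 + 2 + 1 − 5 − 0)/2 = 8/2 = 4.
(Structurally: 1 ring(s) + 3 π bond(s) = 4.)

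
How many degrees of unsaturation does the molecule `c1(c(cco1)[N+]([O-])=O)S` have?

4

Molecular formula from the SMILES: C4H3NO3S.
DoU = (2C + 2 + N − H − X)/2 = (2·4 + 2 + 1 − 3 − 0)/2 = 8/2 = 4.
(Structurally: 1 ring(s) + 3 π bond(s) = 4.)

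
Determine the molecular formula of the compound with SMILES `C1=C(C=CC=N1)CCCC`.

Heavy atoms from the SMILES: 9 C, 1 N.
Implicit hydrogens by atom environment:
  4 × C (aromatic): 1 H each → 4
  3 × C: 2 H each → 6
  1 × C: 3 H
  1 × C (aromatic): no H
  1 × N (aromatic): no H
  Total hydrogens = 13.
Molecular formula: C9H13N

C9H13N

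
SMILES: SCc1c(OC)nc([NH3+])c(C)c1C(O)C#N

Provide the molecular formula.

Heavy atoms from the SMILES: 10 C, 3 N, 2 O, 1 S.
Implicit hydrogens by atom environment:
  5 × C (aromatic): no H
  2 × C: 3 H each → 6
  1 × C: 2 H
  1 × C: 1 H
  1 × C: no H
  1 × N (charge +1): 3 H
  1 × N (aromatic): no H
  1 × N: no H
  1 × O: 1 H
  1 × O: no H
  1 × S: 1 H
  Total hydrogens = 14.
Net charge +1.
Molecular formula: C10H14N3O2S+

C10H14N3O2S+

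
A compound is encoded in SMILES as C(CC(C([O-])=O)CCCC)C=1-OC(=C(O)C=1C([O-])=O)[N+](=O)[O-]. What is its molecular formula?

Heavy atoms from the SMILES: 13 C, 1 N, 8 O.
Implicit hydrogens by atom environment:
  5 × C: 2 H each → 10
  4 × C (aromatic): no H
  3 × O: no H
  3 × O (charge -1): no H
  2 × C: no H
  1 × C: 3 H
  1 × C: 1 H
  1 × N (charge +1): no H
  1 × O: 1 H
  1 × O (aromatic): no H
  Total hydrogens = 15.
Net charge -2.
Molecular formula: [C13H15NO8]2-

[C13H15NO8]2-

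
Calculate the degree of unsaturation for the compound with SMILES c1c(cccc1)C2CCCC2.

Molecular formula from the SMILES: C11H14.
DoU = (2C + 2 + N − H − X)/2 = (2·11 + 2 + 0 − 14 − 0)/2 = 10/2 = 5.
(Structurally: 2 ring(s) + 3 π bond(s) = 5.)

5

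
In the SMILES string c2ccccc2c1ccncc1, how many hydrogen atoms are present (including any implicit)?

Hydrogens are implicit in SMILES; fill each atom to its normal valence:
  9 × C (aromatic): 1 H each → 9
  2 × C (aromatic): no H
  1 × N (aromatic): no H
  Total hydrogens = 9.

9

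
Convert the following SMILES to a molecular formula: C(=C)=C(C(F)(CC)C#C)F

Heavy atoms from the SMILES: 8 C, 2 F.
Implicit hydrogens by atom environment:
  4 × C: no H
  2 × C: 2 H each → 4
  2 × F: no H
  1 × C: 3 H
  1 × C: 1 H
  Total hydrogens = 8.
Molecular formula: C8H8F2

C8H8F2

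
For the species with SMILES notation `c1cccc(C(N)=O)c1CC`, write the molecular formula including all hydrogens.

Heavy atoms from the SMILES: 9 C, 1 N, 1 O.
Implicit hydrogens by atom environment:
  4 × C (aromatic): 1 H each → 4
  2 × C (aromatic): no H
  1 × C: 3 H
  1 × C: 2 H
  1 × C: no H
  1 × N: 2 H
  1 × O: no H
  Total hydrogens = 11.
Molecular formula: C9H11NO

C9H11NO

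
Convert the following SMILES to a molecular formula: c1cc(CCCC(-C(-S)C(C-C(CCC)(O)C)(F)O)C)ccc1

C19H31FO2S

Heavy atoms from the SMILES: 19 C, 1 F, 2 O, 1 S.
Implicit hydrogens by atom environment:
  6 × C: 2 H each → 12
  5 × C (aromatic): 1 H each → 5
  3 × C: 3 H each → 9
  2 × C: 1 H each → 2
  2 × C: no H
  2 × O: 1 H each → 2
  1 × C (aromatic): no H
  1 × F: no H
  1 × S: 1 H
  Total hydrogens = 31.
Molecular formula: C19H31FO2S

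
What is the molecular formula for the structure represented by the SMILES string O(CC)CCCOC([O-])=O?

Heavy atoms from the SMILES: 6 C, 4 O.
Implicit hydrogens by atom environment:
  4 × C: 2 H each → 8
  3 × O: no H
  1 × C: 3 H
  1 × C: no H
  1 × O (charge -1): no H
  Total hydrogens = 11.
Net charge -1.
Molecular formula: C6H11O4-

C6H11O4-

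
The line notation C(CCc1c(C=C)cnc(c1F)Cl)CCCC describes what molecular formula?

C14H19ClFN

Heavy atoms from the SMILES: 14 C, 1 Cl, 1 F, 1 N.
Implicit hydrogens by atom environment:
  7 × C: 2 H each → 14
  4 × C (aromatic): no H
  1 × C: 3 H
  1 × C (aromatic): 1 H
  1 × C: 1 H
  1 × Cl: no H
  1 × F: no H
  1 × N (aromatic): no H
  Total hydrogens = 19.
Molecular formula: C14H19ClFN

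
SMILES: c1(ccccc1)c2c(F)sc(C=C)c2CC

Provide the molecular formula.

Heavy atoms from the SMILES: 14 C, 1 F, 1 S.
Implicit hydrogens by atom environment:
  5 × C (aromatic): 1 H each → 5
  5 × C (aromatic): no H
  2 × C: 2 H each → 4
  1 × C: 3 H
  1 × C: 1 H
  1 × F: no H
  1 × S (aromatic): no H
  Total hydrogens = 13.
Molecular formula: C14H13FS

C14H13FS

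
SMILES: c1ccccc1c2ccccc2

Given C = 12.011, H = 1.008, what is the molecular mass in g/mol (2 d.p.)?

Molecular formula: C12H10.
M = 12×12.011 + 10×1.008 = 154.21 g/mol.

154.21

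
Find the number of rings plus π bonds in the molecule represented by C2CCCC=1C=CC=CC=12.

Molecular formula from the SMILES: C10H12.
DoU = (2C + 2 + N − H − X)/2 = (2·10 + 2 + 0 − 12 − 0)/2 = 10/2 = 5.
(Structurally: 2 ring(s) + 3 π bond(s) = 5.)

5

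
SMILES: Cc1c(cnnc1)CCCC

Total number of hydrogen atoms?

Hydrogens are implicit in SMILES; fill each atom to its normal valence:
  3 × C: 2 H each → 6
  2 × C: 3 H each → 6
  2 × C (aromatic): 1 H each → 2
  2 × C (aromatic): no H
  2 × N (aromatic): no H
  Total hydrogens = 14.

14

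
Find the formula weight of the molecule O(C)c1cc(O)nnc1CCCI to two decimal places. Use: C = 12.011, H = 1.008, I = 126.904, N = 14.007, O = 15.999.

294.09

Molecular formula: C8H11IN2O2.
M = 8×12.011 + 11×1.008 + 1×126.904 + 2×14.007 + 2×15.999 = 294.09 g/mol.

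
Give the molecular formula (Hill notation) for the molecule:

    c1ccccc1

Heavy atoms from the SMILES: 6 C.
Implicit hydrogens by atom environment:
  6 × C (aromatic): 1 H each → 6
  Total hydrogens = 6.
Molecular formula: C6H6

C6H6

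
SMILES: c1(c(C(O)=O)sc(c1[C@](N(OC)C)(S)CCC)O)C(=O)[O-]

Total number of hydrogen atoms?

Hydrogens are implicit in SMILES; fill each atom to its normal valence:
  4 × C (aromatic): no H
  3 × C: 3 H each → 9
  3 × C: no H
  3 × O: no H
  2 × C: 2 H each → 4
  2 × O: 1 H each → 2
  1 × N: no H
  1 × O (charge -1): no H
  1 × S: 1 H
  1 × S (aromatic): no H
  Total hydrogens = 16.

16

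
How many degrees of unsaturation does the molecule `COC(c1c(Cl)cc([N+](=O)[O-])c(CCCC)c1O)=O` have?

6

Molecular formula from the SMILES: C12H14ClNO5.
DoU = (2C + 2 + N − H − X)/2 = (2·12 + 2 + 1 − 14 − 1)/2 = 12/2 = 6.
(Structurally: 1 ring(s) + 5 π bond(s) = 6.)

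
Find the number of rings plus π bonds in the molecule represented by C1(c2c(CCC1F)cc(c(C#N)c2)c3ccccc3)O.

Molecular formula from the SMILES: C17H14FNO.
DoU = (2C + 2 + N − H − X)/2 = (2·17 + 2 + 1 − 14 − 1)/2 = 22/2 = 11.
(Structurally: 3 ring(s) + 8 π bond(s) = 11.)

11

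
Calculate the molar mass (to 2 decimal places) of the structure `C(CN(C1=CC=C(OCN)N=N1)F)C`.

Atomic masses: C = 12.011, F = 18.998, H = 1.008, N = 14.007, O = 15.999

200.22

Molecular formula: C8H13FN4O.
M = 8×12.011 + 1×18.998 + 13×1.008 + 4×14.007 + 1×15.999 = 200.22 g/mol.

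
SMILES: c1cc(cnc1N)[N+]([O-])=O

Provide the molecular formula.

C5H5N3O2

Heavy atoms from the SMILES: 5 C, 3 N, 2 O.
Implicit hydrogens by atom environment:
  3 × C (aromatic): 1 H each → 3
  2 × C (aromatic): no H
  1 × N: 2 H
  1 × N (aromatic): no H
  1 × N (charge +1): no H
  1 × O: no H
  1 × O (charge -1): no H
  Total hydrogens = 5.
Molecular formula: C5H5N3O2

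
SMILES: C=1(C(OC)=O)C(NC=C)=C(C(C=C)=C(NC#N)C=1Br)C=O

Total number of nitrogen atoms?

3

The symbol for nitrogen appears 3 times in the SMILES.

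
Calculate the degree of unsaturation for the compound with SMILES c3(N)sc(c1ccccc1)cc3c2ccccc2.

11

Molecular formula from the SMILES: C16H13NS.
DoU = (2C + 2 + N − H − X)/2 = (2·16 + 2 + 1 − 13 − 0)/2 = 22/2 = 11.
(Structurally: 3 ring(s) + 8 π bond(s) = 11.)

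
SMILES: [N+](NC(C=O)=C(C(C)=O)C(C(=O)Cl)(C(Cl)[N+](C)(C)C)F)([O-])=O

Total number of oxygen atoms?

The symbol for oxygen appears 5 times in the SMILES.

5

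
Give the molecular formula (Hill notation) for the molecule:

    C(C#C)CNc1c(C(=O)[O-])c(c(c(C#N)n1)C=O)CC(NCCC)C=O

C18H19N4O4-

Heavy atoms from the SMILES: 18 C, 4 N, 4 O.
Implicit hydrogens by atom environment:
  5 × C: 2 H each → 10
  5 × C (aromatic): no H
  4 × C: 1 H each → 4
  3 × C: no H
  3 × O: no H
  2 × N: 1 H each → 2
  1 × C: 3 H
  1 × N (aromatic): no H
  1 × N: no H
  1 × O (charge -1): no H
  Total hydrogens = 19.
Net charge -1.
Molecular formula: C18H19N4O4-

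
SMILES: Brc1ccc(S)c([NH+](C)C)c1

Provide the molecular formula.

C8H11BrNS+

Heavy atoms from the SMILES: 1 Br, 8 C, 1 N, 1 S.
Implicit hydrogens by atom environment:
  3 × C (aromatic): 1 H each → 3
  3 × C (aromatic): no H
  2 × C: 3 H each → 6
  1 × Br: no H
  1 × N (charge +1): 1 H
  1 × S: 1 H
  Total hydrogens = 11.
Net charge +1.
Molecular formula: C8H11BrNS+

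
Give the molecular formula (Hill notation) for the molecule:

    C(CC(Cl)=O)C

C4H7ClO

Heavy atoms from the SMILES: 4 C, 1 Cl, 1 O.
Implicit hydrogens by atom environment:
  2 × C: 2 H each → 4
  1 × C: 3 H
  1 × C: no H
  1 × Cl: no H
  1 × O: no H
  Total hydrogens = 7.
Molecular formula: C4H7ClO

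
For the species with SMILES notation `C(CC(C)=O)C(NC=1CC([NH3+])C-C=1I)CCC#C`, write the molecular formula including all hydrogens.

Heavy atoms from the SMILES: 14 C, 1 I, 2 N, 1 O.
Implicit hydrogens by atom environment:
  6 × C: 2 H each → 12
  4 × C: no H
  3 × C: 1 H each → 3
  1 × C: 3 H
  1 × I: no H
  1 × N (charge +1): 3 H
  1 × N: 1 H
  1 × O: no H
  Total hydrogens = 22.
Net charge +1.
Molecular formula: C14H22IN2O+

C14H22IN2O+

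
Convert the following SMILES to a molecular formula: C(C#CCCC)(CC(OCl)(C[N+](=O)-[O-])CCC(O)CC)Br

Heavy atoms from the SMILES: 1 Br, 14 C, 1 Cl, 1 N, 4 O.
Implicit hydrogens by atom environment:
  7 × C: 2 H each → 14
  3 × C: no H
  2 × C: 3 H each → 6
  2 × C: 1 H each → 2
  2 × O: no H
  1 × Br: no H
  1 × Cl: no H
  1 × N (charge +1): no H
  1 × O: 1 H
  1 × O (charge -1): no H
  Total hydrogens = 23.
Molecular formula: C14H23BrClNO4

C14H23BrClNO4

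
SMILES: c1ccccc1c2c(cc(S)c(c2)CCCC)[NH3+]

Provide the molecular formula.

C16H20NS+

Heavy atoms from the SMILES: 16 C, 1 N, 1 S.
Implicit hydrogens by atom environment:
  7 × C (aromatic): 1 H each → 7
  5 × C (aromatic): no H
  3 × C: 2 H each → 6
  1 × C: 3 H
  1 × N (charge +1): 3 H
  1 × S: 1 H
  Total hydrogens = 20.
Net charge +1.
Molecular formula: C16H20NS+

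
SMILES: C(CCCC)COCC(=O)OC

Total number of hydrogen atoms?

Hydrogens are implicit in SMILES; fill each atom to its normal valence:
  6 × C: 2 H each → 12
  3 × O: no H
  2 × C: 3 H each → 6
  1 × C: no H
  Total hydrogens = 18.

18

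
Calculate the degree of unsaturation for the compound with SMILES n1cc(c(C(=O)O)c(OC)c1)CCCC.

5

Molecular formula from the SMILES: C11H15NO3.
DoU = (2C + 2 + N − H − X)/2 = (2·11 + 2 + 1 − 15 − 0)/2 = 10/2 = 5.
(Structurally: 1 ring(s) + 4 π bond(s) = 5.)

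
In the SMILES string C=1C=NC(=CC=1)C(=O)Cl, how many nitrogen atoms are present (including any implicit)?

The symbol for nitrogen appears 1 time in the SMILES.

1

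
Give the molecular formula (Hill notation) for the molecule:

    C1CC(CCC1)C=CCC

C10H18

Heavy atoms from the SMILES: 10 C.
Implicit hydrogens by atom environment:
  6 × C: 2 H each → 12
  3 × C: 1 H each → 3
  1 × C: 3 H
  Total hydrogens = 18.
Molecular formula: C10H18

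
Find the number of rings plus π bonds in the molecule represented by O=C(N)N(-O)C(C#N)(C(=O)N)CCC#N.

6

Molecular formula from the SMILES: C7H9N5O3.
DoU = (2C + 2 + N − H − X)/2 = (2·7 + 2 + 5 − 9 − 0)/2 = 12/2 = 6.
(Structurally: 0 ring(s) + 6 π bond(s) = 6.)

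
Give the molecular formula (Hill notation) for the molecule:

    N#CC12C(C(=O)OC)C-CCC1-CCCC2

C13H19NO2

Heavy atoms from the SMILES: 13 C, 1 N, 2 O.
Implicit hydrogens by atom environment:
  7 × C: 2 H each → 14
  3 × C: no H
  2 × C: 1 H each → 2
  2 × O: no H
  1 × C: 3 H
  1 × N: no H
  Total hydrogens = 19.
Molecular formula: C13H19NO2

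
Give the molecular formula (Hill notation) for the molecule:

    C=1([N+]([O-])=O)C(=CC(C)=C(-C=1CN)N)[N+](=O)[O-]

Heavy atoms from the SMILES: 8 C, 4 N, 4 O.
Implicit hydrogens by atom environment:
  5 × C (aromatic): no H
  2 × N: 2 H each → 4
  2 × N (charge +1): no H
  2 × O: no H
  2 × O (charge -1): no H
  1 × C: 3 H
  1 × C: 2 H
  1 × C (aromatic): 1 H
  Total hydrogens = 10.
Molecular formula: C8H10N4O4

C8H10N4O4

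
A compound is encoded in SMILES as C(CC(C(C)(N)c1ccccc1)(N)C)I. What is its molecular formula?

Heavy atoms from the SMILES: 12 C, 1 I, 2 N.
Implicit hydrogens by atom environment:
  5 × C (aromatic): 1 H each → 5
  2 × C: 3 H each → 6
  2 × C: 2 H each → 4
  2 × C: no H
  2 × N: 2 H each → 4
  1 × C (aromatic): no H
  1 × I: no H
  Total hydrogens = 19.
Molecular formula: C12H19IN2

C12H19IN2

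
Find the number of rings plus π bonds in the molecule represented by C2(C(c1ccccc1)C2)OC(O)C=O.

6

Molecular formula from the SMILES: C11H12O3.
DoU = (2C + 2 + N − H − X)/2 = (2·11 + 2 + 0 − 12 − 0)/2 = 12/2 = 6.
(Structurally: 2 ring(s) + 4 π bond(s) = 6.)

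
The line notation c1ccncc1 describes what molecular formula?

C5H5N

Heavy atoms from the SMILES: 5 C, 1 N.
Implicit hydrogens by atom environment:
  5 × C (aromatic): 1 H each → 5
  1 × N (aromatic): no H
  Total hydrogens = 5.
Molecular formula: C5H5N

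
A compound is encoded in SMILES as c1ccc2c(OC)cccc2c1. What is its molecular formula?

Heavy atoms from the SMILES: 11 C, 1 O.
Implicit hydrogens by atom environment:
  7 × C (aromatic): 1 H each → 7
  3 × C (aromatic): no H
  1 × C: 3 H
  1 × O: no H
  Total hydrogens = 10.
Molecular formula: C11H10O

C11H10O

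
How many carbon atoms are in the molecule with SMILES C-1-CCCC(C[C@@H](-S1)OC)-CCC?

The symbol for carbon appears 11 times in the SMILES.

11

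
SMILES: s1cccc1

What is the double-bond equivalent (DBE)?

Molecular formula from the SMILES: C4H4S.
DoU = (2C + 2 + N − H − X)/2 = (2·4 + 2 + 0 − 4 − 0)/2 = 6/2 = 3.
(Structurally: 1 ring(s) + 2 π bond(s) = 3.)

3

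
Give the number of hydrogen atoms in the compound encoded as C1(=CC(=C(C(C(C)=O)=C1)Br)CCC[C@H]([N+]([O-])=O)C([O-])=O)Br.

12

Hydrogens are implicit in SMILES; fill each atom to its normal valence:
  4 × C (aromatic): no H
  3 × C: 2 H each → 6
  3 × O: no H
  2 × Br: no H
  2 × C (aromatic): 1 H each → 2
  2 × C: no H
  2 × O (charge -1): no H
  1 × C: 3 H
  1 × C: 1 H
  1 × N (charge +1): no H
  Total hydrogens = 12.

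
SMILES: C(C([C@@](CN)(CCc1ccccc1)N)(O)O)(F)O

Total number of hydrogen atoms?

Hydrogens are implicit in SMILES; fill each atom to its normal valence:
  5 × C (aromatic): 1 H each → 5
  3 × C: 2 H each → 6
  3 × O: 1 H each → 3
  2 × C: no H
  2 × N: 2 H each → 4
  1 × C: 1 H
  1 × C (aromatic): no H
  1 × F: no H
  Total hydrogens = 19.

19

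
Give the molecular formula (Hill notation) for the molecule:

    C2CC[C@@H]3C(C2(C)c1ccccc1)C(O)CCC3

Heavy atoms from the SMILES: 17 C, 1 O.
Implicit hydrogens by atom environment:
  6 × C: 2 H each → 12
  5 × C (aromatic): 1 H each → 5
  3 × C: 1 H each → 3
  1 × C: 3 H
  1 × C: no H
  1 × C (aromatic): no H
  1 × O: 1 H
  Total hydrogens = 24.
Molecular formula: C17H24O

C17H24O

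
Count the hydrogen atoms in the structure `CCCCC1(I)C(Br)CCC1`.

Hydrogens are implicit in SMILES; fill each atom to its normal valence:
  6 × C: 2 H each → 12
  1 × Br: no H
  1 × C: 3 H
  1 × C: 1 H
  1 × C: no H
  1 × I: no H
  Total hydrogens = 16.

16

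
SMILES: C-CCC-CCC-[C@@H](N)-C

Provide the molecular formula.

Heavy atoms from the SMILES: 9 C, 1 N.
Implicit hydrogens by atom environment:
  6 × C: 2 H each → 12
  2 × C: 3 H each → 6
  1 × C: 1 H
  1 × N: 2 H
  Total hydrogens = 21.
Molecular formula: C9H21N

C9H21N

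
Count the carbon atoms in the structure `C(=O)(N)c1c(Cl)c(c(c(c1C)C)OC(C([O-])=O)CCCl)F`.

The symbol for carbon appears 13 times in the SMILES. Lowercase c denotes aromatic carbon and counts toward C.

13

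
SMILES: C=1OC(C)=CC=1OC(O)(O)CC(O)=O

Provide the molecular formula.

C8H10O6

Heavy atoms from the SMILES: 8 C, 6 O.
Implicit hydrogens by atom environment:
  3 × O: 1 H each → 3
  2 × C (aromatic): 1 H each → 2
  2 × C (aromatic): no H
  2 × C: no H
  2 × O: no H
  1 × C: 3 H
  1 × C: 2 H
  1 × O (aromatic): no H
  Total hydrogens = 10.
Molecular formula: C8H10O6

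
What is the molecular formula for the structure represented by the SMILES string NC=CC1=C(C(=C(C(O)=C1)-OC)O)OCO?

Heavy atoms from the SMILES: 10 C, 1 N, 5 O.
Implicit hydrogens by atom environment:
  5 × C (aromatic): no H
  3 × O: 1 H each → 3
  2 × C: 1 H each → 2
  2 × O: no H
  1 × C: 3 H
  1 × C: 2 H
  1 × C (aromatic): 1 H
  1 × N: 2 H
  Total hydrogens = 13.
Molecular formula: C10H13NO5

C10H13NO5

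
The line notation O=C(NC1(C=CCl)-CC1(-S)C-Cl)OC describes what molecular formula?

C8H11Cl2NO2S

Heavy atoms from the SMILES: 8 C, 2 Cl, 1 N, 2 O, 1 S.
Implicit hydrogens by atom environment:
  3 × C: no H
  2 × C: 2 H each → 4
  2 × C: 1 H each → 2
  2 × Cl: no H
  2 × O: no H
  1 × C: 3 H
  1 × N: 1 H
  1 × S: 1 H
  Total hydrogens = 11.
Molecular formula: C8H11Cl2NO2S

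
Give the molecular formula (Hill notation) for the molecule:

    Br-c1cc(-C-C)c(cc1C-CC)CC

C13H19Br

Heavy atoms from the SMILES: 1 Br, 13 C.
Implicit hydrogens by atom environment:
  4 × C: 2 H each → 8
  4 × C (aromatic): no H
  3 × C: 3 H each → 9
  2 × C (aromatic): 1 H each → 2
  1 × Br: no H
  Total hydrogens = 19.
Molecular formula: C13H19Br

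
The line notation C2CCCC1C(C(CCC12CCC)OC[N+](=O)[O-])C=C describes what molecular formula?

C16H27NO3

Heavy atoms from the SMILES: 16 C, 1 N, 3 O.
Implicit hydrogens by atom environment:
  10 × C: 2 H each → 20
  4 × C: 1 H each → 4
  2 × O: no H
  1 × C: 3 H
  1 × C: no H
  1 × N (charge +1): no H
  1 × O (charge -1): no H
  Total hydrogens = 27.
Molecular formula: C16H27NO3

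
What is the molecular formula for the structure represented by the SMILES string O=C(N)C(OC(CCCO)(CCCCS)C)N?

C11H24N2O3S

Heavy atoms from the SMILES: 11 C, 2 N, 3 O, 1 S.
Implicit hydrogens by atom environment:
  7 × C: 2 H each → 14
  2 × C: no H
  2 × N: 2 H each → 4
  2 × O: no H
  1 × C: 3 H
  1 × C: 1 H
  1 × O: 1 H
  1 × S: 1 H
  Total hydrogens = 24.
Molecular formula: C11H24N2O3S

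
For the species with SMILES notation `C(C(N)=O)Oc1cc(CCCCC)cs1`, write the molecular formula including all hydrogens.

Heavy atoms from the SMILES: 11 C, 1 N, 2 O, 1 S.
Implicit hydrogens by atom environment:
  5 × C: 2 H each → 10
  2 × C (aromatic): 1 H each → 2
  2 × C (aromatic): no H
  2 × O: no H
  1 × C: 3 H
  1 × C: no H
  1 × N: 2 H
  1 × S (aromatic): no H
  Total hydrogens = 17.
Molecular formula: C11H17NO2S

C11H17NO2S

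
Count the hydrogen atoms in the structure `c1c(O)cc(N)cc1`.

7

Hydrogens are implicit in SMILES; fill each atom to its normal valence:
  4 × C (aromatic): 1 H each → 4
  2 × C (aromatic): no H
  1 × N: 2 H
  1 × O: 1 H
  Total hydrogens = 7.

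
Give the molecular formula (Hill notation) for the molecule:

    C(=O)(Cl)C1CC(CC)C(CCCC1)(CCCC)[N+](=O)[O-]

C15H26ClNO3

Heavy atoms from the SMILES: 15 C, 1 Cl, 1 N, 3 O.
Implicit hydrogens by atom environment:
  9 × C: 2 H each → 18
  2 × C: 3 H each → 6
  2 × C: 1 H each → 2
  2 × C: no H
  2 × O: no H
  1 × Cl: no H
  1 × N (charge +1): no H
  1 × O (charge -1): no H
  Total hydrogens = 26.
Molecular formula: C15H26ClNO3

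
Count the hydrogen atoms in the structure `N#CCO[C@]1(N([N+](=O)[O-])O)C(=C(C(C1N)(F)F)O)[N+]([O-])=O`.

7

Hydrogens are implicit in SMILES; fill each atom to its normal valence:
  5 × C: no H
  3 × O: no H
  2 × F: no H
  2 × N: no H
  2 × N (charge +1): no H
  2 × O: 1 H each → 2
  2 × O (charge -1): no H
  1 × C: 2 H
  1 × C: 1 H
  1 × N: 2 H
  Total hydrogens = 7.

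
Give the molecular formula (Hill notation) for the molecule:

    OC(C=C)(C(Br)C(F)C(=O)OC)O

C7H10BrFO4

Heavy atoms from the SMILES: 1 Br, 7 C, 1 F, 4 O.
Implicit hydrogens by atom environment:
  3 × C: 1 H each → 3
  2 × C: no H
  2 × O: 1 H each → 2
  2 × O: no H
  1 × Br: no H
  1 × C: 3 H
  1 × C: 2 H
  1 × F: no H
  Total hydrogens = 10.
Molecular formula: C7H10BrFO4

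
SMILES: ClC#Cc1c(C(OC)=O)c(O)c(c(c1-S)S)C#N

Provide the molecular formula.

Heavy atoms from the SMILES: 11 C, 1 Cl, 1 N, 3 O, 2 S.
Implicit hydrogens by atom environment:
  6 × C (aromatic): no H
  4 × C: no H
  2 × O: no H
  2 × S: 1 H each → 2
  1 × C: 3 H
  1 × Cl: no H
  1 × N: no H
  1 × O: 1 H
  Total hydrogens = 6.
Molecular formula: C11H6ClNO3S2

C11H6ClNO3S2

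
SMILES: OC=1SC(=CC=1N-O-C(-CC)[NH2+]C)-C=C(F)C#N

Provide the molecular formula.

C11H15FN3O2S+

Heavy atoms from the SMILES: 11 C, 1 F, 3 N, 2 O, 1 S.
Implicit hydrogens by atom environment:
  3 × C (aromatic): no H
  2 × C: 3 H each → 6
  2 × C: 1 H each → 2
  2 × C: no H
  1 × C: 2 H
  1 × C (aromatic): 1 H
  1 × F: no H
  1 × N (charge +1): 2 H
  1 × N: 1 H
  1 × N: no H
  1 × O: 1 H
  1 × O: no H
  1 × S (aromatic): no H
  Total hydrogens = 15.
Net charge +1.
Molecular formula: C11H15FN3O2S+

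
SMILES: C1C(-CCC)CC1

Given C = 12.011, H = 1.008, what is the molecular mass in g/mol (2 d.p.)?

98.19

Molecular formula: C7H14.
M = 7×12.011 + 14×1.008 = 98.19 g/mol.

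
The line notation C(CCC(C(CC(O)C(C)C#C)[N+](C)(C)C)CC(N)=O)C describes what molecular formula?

C17H33N2O2+

Heavy atoms from the SMILES: 17 C, 2 N, 2 O.
Implicit hydrogens by atom environment:
  5 × C: 3 H each → 15
  5 × C: 2 H each → 10
  5 × C: 1 H each → 5
  2 × C: no H
  1 × N: 2 H
  1 × N (charge +1): no H
  1 × O: 1 H
  1 × O: no H
  Total hydrogens = 33.
Net charge +1.
Molecular formula: C17H33N2O2+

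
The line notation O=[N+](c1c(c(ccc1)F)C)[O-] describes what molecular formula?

C7H6FNO2

Heavy atoms from the SMILES: 7 C, 1 F, 1 N, 2 O.
Implicit hydrogens by atom environment:
  3 × C (aromatic): 1 H each → 3
  3 × C (aromatic): no H
  1 × C: 3 H
  1 × F: no H
  1 × N (charge +1): no H
  1 × O: no H
  1 × O (charge -1): no H
  Total hydrogens = 6.
Molecular formula: C7H6FNO2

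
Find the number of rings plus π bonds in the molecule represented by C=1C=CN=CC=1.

Molecular formula from the SMILES: C5H5N.
DoU = (2C + 2 + N − H − X)/2 = (2·5 + 2 + 1 − 5 − 0)/2 = 8/2 = 4.
(Structurally: 1 ring(s) + 3 π bond(s) = 4.)

4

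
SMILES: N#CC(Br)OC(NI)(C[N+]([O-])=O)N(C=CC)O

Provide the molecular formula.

C7H10BrIN4O4

Heavy atoms from the SMILES: 1 Br, 7 C, 1 I, 4 N, 4 O.
Implicit hydrogens by atom environment:
  3 × C: 1 H each → 3
  2 × C: no H
  2 × N: no H
  2 × O: no H
  1 × Br: no H
  1 × C: 3 H
  1 × C: 2 H
  1 × I: no H
  1 × N: 1 H
  1 × N (charge +1): no H
  1 × O: 1 H
  1 × O (charge -1): no H
  Total hydrogens = 10.
Molecular formula: C7H10BrIN4O4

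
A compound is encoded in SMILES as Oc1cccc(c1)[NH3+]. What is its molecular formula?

Heavy atoms from the SMILES: 6 C, 1 N, 1 O.
Implicit hydrogens by atom environment:
  4 × C (aromatic): 1 H each → 4
  2 × C (aromatic): no H
  1 × N (charge +1): 3 H
  1 × O: 1 H
  Total hydrogens = 8.
Net charge +1.
Molecular formula: C6H8NO+

C6H8NO+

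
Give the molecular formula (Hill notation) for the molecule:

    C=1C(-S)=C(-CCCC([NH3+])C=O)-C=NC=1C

C11H17N2OS+

Heavy atoms from the SMILES: 11 C, 2 N, 1 O, 1 S.
Implicit hydrogens by atom environment:
  3 × C: 2 H each → 6
  3 × C (aromatic): no H
  2 × C (aromatic): 1 H each → 2
  2 × C: 1 H each → 2
  1 × C: 3 H
  1 × N (charge +1): 3 H
  1 × N (aromatic): no H
  1 × O: no H
  1 × S: 1 H
  Total hydrogens = 17.
Net charge +1.
Molecular formula: C11H17N2OS+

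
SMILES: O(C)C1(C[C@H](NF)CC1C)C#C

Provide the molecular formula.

Heavy atoms from the SMILES: 9 C, 1 F, 1 N, 1 O.
Implicit hydrogens by atom environment:
  3 × C: 1 H each → 3
  2 × C: 3 H each → 6
  2 × C: 2 H each → 4
  2 × C: no H
  1 × F: no H
  1 × N: 1 H
  1 × O: no H
  Total hydrogens = 14.
Molecular formula: C9H14FNO

C9H14FNO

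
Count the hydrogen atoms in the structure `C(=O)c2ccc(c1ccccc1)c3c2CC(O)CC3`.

Hydrogens are implicit in SMILES; fill each atom to its normal valence:
  7 × C (aromatic): 1 H each → 7
  5 × C (aromatic): no H
  3 × C: 2 H each → 6
  2 × C: 1 H each → 2
  1 × O: 1 H
  1 × O: no H
  Total hydrogens = 16.

16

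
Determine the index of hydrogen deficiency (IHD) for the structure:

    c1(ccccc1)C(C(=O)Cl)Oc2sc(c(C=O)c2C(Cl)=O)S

10

Molecular formula from the SMILES: C14H8Cl2O4S2.
DoU = (2C + 2 + N − H − X)/2 = (2·14 + 2 + 0 − 8 − 2)/2 = 20/2 = 10.
(Structurally: 2 ring(s) + 8 π bond(s) = 10.)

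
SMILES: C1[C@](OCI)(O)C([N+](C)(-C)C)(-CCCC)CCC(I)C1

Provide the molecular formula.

Heavy atoms from the SMILES: 15 C, 2 I, 1 N, 2 O.
Implicit hydrogens by atom environment:
  8 × C: 2 H each → 16
  4 × C: 3 H each → 12
  2 × C: no H
  2 × I: no H
  1 × C: 1 H
  1 × N (charge +1): no H
  1 × O: 1 H
  1 × O: no H
  Total hydrogens = 30.
Net charge +1.
Molecular formula: C15H30I2NO2+

C15H30I2NO2+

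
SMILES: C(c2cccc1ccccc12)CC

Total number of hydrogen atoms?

14

Hydrogens are implicit in SMILES; fill each atom to its normal valence:
  7 × C (aromatic): 1 H each → 7
  3 × C (aromatic): no H
  2 × C: 2 H each → 4
  1 × C: 3 H
  Total hydrogens = 14.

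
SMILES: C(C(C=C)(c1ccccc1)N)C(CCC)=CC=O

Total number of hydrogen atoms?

Hydrogens are implicit in SMILES; fill each atom to its normal valence:
  5 × C (aromatic): 1 H each → 5
  4 × C: 2 H each → 8
  3 × C: 1 H each → 3
  2 × C: no H
  1 × C: 3 H
  1 × C (aromatic): no H
  1 × N: 2 H
  1 × O: no H
  Total hydrogens = 21.

21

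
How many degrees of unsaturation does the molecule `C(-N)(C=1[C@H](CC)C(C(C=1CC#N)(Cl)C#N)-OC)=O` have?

7

Molecular formula from the SMILES: C12H14ClN3O2.
DoU = (2C + 2 + N − H − X)/2 = (2·12 + 2 + 3 − 14 − 1)/2 = 14/2 = 7.
(Structurally: 1 ring(s) + 6 π bond(s) = 7.)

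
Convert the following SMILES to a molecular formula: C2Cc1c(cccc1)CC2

C10H12

Heavy atoms from the SMILES: 10 C.
Implicit hydrogens by atom environment:
  4 × C: 2 H each → 8
  4 × C (aromatic): 1 H each → 4
  2 × C (aromatic): no H
  Total hydrogens = 12.
Molecular formula: C10H12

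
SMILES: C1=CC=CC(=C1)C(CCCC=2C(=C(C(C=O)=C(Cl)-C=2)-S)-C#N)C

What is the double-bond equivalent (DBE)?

11

Molecular formula from the SMILES: C19H18ClNOS.
DoU = (2C + 2 + N − H − X)/2 = (2·19 + 2 + 1 − 18 − 1)/2 = 22/2 = 11.
(Structurally: 2 ring(s) + 9 π bond(s) = 11.)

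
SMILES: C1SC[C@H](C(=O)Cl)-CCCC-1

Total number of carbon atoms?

The symbol for carbon appears 8 times in the SMILES. (Cl is a single chlorine, not C + l.)

8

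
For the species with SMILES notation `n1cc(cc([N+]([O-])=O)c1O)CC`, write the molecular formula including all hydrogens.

C7H8N2O3

Heavy atoms from the SMILES: 7 C, 2 N, 3 O.
Implicit hydrogens by atom environment:
  3 × C (aromatic): no H
  2 × C (aromatic): 1 H each → 2
  1 × C: 3 H
  1 × C: 2 H
  1 × N (aromatic): no H
  1 × N (charge +1): no H
  1 × O: 1 H
  1 × O: no H
  1 × O (charge -1): no H
  Total hydrogens = 8.
Molecular formula: C7H8N2O3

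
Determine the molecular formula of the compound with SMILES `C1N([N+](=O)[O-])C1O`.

C2H4N2O3

Heavy atoms from the SMILES: 2 C, 2 N, 3 O.
Implicit hydrogens by atom environment:
  1 × C: 2 H
  1 × C: 1 H
  1 × N: no H
  1 × N (charge +1): no H
  1 × O: 1 H
  1 × O: no H
  1 × O (charge -1): no H
  Total hydrogens = 4.
Molecular formula: C2H4N2O3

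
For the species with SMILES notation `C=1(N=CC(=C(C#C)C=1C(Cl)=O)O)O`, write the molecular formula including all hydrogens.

C8H4ClNO3

Heavy atoms from the SMILES: 8 C, 1 Cl, 1 N, 3 O.
Implicit hydrogens by atom environment:
  4 × C (aromatic): no H
  2 × C: no H
  2 × O: 1 H each → 2
  1 × C (aromatic): 1 H
  1 × C: 1 H
  1 × Cl: no H
  1 × N (aromatic): no H
  1 × O: no H
  Total hydrogens = 4.
Molecular formula: C8H4ClNO3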